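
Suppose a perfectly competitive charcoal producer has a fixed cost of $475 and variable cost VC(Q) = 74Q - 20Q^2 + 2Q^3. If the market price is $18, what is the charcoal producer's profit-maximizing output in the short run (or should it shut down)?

Strip out fixed cost: VC = 74Q - 20Q^2 + 2Q^3. Then AVC = 74 - 20Q + 2Q^2 and MC = 74 - 40Q + 6Q^2.
The AVC parabola has its vertex at Q = 20/4 = 5, where AVC = 74 - 20·5 + 2·5^2 = $24.
P = $18 lies below min AVC = $24; no output level covers variable cost.
Shutting down limits the loss to fixed cost, $475.

Shut down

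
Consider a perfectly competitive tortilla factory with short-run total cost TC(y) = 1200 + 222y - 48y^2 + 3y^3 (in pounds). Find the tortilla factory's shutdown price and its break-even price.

Shutdown price = £30; break-even price = £162

AVC = 222 - 48y + 3y^2; minimized at y = 8, giving min AVC = £30. That is the shutdown price.
ATC = 1200/y + 222 - 48y + 3y^2. Setting dATC/dy = −1200/y^2 − 48 + 6y = 0 gives y = 10 (since 6·10^3 − 48·10^2 = 1200).
min ATC = 1200/10 + 222 − 48·10 + 3·10^2 = £162. That is the break-even price.
Between these two prices the firm operates at a loss; above £162 it earns a profit.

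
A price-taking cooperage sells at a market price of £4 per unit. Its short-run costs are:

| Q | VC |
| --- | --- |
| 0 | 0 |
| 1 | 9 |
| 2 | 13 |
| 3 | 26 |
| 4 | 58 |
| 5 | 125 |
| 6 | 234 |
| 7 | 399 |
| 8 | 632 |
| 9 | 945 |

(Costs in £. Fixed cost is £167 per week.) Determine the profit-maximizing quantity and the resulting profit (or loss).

Tabulate TR − TC: Q=0: -167; Q=1: -172; Q=2: -172; Q=3: -181; Q=4: -209; Q=5: -272; Q=6: -377; Q=7: -538; Q=8: -767; Q=9: -1076.
Profit is highest at Q = 0. Equivalently, the lowest AVC in the table is 13/2 ≈ £6.50 at Q = 2, and P = £4 falls below it — price never covers variable cost, so the firm shuts down and loses only its fixed cost.

Q = 0 (shut down); profit = -£167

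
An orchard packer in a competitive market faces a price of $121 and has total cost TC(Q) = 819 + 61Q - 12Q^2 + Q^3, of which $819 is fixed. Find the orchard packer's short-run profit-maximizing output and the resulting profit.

Profit = -$19 at Q = 10

AVC = 61 - 12Q + Q^2 has its minimum $25 at Q = 6; price $121 clears that bar, so the firm operates.
MC = 61 - 24Q + 3Q^2. Setting P = MC and taking the root on the rising branch gives Q* = 10.
TR = 121·10 = 1210. TC = 819 + 410 = 1229. Profit = 1210 − 1229 = -$19.
Shutting down would mean losing the fixed cost of $819, so operating at a loss of $19 is better by $800.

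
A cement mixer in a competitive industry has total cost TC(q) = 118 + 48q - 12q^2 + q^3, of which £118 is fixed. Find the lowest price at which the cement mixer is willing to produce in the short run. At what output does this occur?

The firm shuts down when price falls below the minimum of average variable cost. AVC = VC/q = 48 - 12q + q^2.
At the minimum of AVC, MC = AVC. MC = 48 - 24q + 3q^2; setting MC = AVC gives 2q^2 - 12q = 0, so q = 6. min AVC = 12.
For P < £12 the firm produces nothing.

£12 per unit, at q = 6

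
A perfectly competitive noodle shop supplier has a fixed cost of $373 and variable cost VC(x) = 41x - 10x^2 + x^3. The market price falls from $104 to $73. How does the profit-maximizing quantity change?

AVC = 41 - 10x + x^2, minimized at x = 5 where min AVC = $16. MC = 41 - 20x + 3x^2.
With P = $104 above the shutdown price, P = MC gives x = 9.
At P = $73 ≥ min AVC, set P = MC: x = 8. The firm stays open but cuts output.

Output falls from 9 to 8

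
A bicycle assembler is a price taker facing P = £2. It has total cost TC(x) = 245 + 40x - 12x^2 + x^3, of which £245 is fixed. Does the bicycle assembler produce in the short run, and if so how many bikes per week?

Shut down

Strip out fixed cost: VC = 40x - 12x^2 + x^3. Then AVC = 40 - 12x + x^2 and MC = 40 - 24x + 3x^2.
AVC hits its minimum where MC = AVC, at x = 6, giving min AVC = 40 - 12·6 + 6^2 = £4.
P = £2 lies below min AVC = £4; no output level covers variable cost.
Best response: produce nothing and absorb the £245 fixed cost.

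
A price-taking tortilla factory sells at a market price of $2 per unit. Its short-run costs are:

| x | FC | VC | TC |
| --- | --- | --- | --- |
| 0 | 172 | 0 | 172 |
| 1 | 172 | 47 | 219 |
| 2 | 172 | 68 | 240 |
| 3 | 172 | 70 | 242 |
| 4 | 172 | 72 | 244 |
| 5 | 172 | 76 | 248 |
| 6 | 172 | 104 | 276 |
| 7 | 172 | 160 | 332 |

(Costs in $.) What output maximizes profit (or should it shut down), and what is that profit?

x = 0 (shut down); profit = -$172

Profit at each row (π = 2x − TC): x=0: -172; x=1: -217; x=2: -236; x=3: -236; x=4: -236; x=5: -238; x=6: -264; x=7: -318.
Profit is highest at x = 0. Equivalently, the lowest AVC in the table is 76/5 ≈ $15.20 at x = 5, and P = $2 falls below it — price never covers variable cost, so the firm shuts down and loses only its fixed cost.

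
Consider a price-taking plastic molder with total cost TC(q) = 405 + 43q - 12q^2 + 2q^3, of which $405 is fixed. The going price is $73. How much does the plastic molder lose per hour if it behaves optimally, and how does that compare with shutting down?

Profit = -$205 at q = 5

AVC = 43 - 12q + 2q^2 has its minimum $25 at q = 3; price $73 clears that bar, so the firm operates.
With MC = 43 - 24q + 6q^2, P = MC on the upward-sloping part at q* = 5.
TR = 73·5 = 365. TC = 405 + 165 = 570. Profit = 365 − 570 = -$205.
By producing, the firm covers all variable cost plus $200 of fixed cost; shutting down would lose the full $405.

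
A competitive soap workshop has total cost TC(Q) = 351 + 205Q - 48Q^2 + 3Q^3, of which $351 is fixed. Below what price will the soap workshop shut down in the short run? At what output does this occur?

The firm shuts down when price falls below the minimum of average variable cost. AVC = VC/Q = 205 - 48Q + 3Q^2.
dAVC/dQ = -48 + 6Q = 0 gives Q = 8. min AVC = 205 - 48·8 + 3·8^2 = 13.
For P < $13 the firm produces nothing.

$13 per unit, at Q = 8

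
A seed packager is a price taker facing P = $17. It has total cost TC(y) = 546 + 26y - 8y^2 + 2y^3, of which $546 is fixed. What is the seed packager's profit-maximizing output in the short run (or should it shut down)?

Shut down

From TC, MC = TC'(y) = 26 - 16y + 6y^2 and AVC = VC/y = 26 - 8y + 2y^2.
The AVC parabola has its vertex at y = 8/4 = 2, where AVC = 26 - 8·2 + 2·2^2 = $18.
With P < min AVC ($17 < $18), every unit sold adds to the loss.
The firm minimizes its loss by shutting down and losing only its fixed cost of $546.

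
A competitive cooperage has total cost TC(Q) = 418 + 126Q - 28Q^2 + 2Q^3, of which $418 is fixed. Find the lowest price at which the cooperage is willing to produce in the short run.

The shutdown price is the minimum of AVC. VC = 126Q - 28Q^2 + 2Q^3, so AVC = 126 - 28Q + 2Q^2.
dAVC/dQ = -28 + 4Q = 0 gives Q = 7. min AVC = 126 - 28·7 + 2·7^2 = 28.
So the shutdown price is $28.

$28 per unit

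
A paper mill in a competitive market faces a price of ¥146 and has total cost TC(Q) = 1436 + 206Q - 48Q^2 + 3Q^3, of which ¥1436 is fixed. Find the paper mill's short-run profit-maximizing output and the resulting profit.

Profit = -¥236 at Q = 10

AVC = 206 - 48Q + 3Q^2 has its minimum ¥14 at Q = 8; price ¥146 clears that bar, so the firm operates.
MC = 206 - 96Q + 9Q^2. Setting P = MC and taking the root on the rising branch gives Q* = 10.
TR = 146·10 = 1460. TC = 1436 + 260 = 1696. Profit = 1460 − 1696 = -¥236.
That loss of ¥236 beats the ¥1436 the firm would lose by shutting down; producing recovers ¥1200 of fixed cost.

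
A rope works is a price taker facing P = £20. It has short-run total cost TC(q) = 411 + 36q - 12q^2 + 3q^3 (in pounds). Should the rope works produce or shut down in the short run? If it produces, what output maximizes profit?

Shut down

Variable cost is VC = 36q - 12q^2 + 3q^3, so AVC = VC/q = 36 - 12q + 3q^2 and MC = dTC/dq = 36 - 24q + 9q^2.
AVC hits its minimum where MC = AVC, at q = 2, giving min AVC = 36 - 12·2 + 3·2^2 = £24.
With P < min AVC (£20 < £24), every unit sold adds to the loss.
The firm minimizes its loss by shutting down and losing only its fixed cost of £411.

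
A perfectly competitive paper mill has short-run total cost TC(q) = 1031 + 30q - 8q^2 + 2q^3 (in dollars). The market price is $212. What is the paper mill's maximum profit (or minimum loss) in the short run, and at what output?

AVC = 30 - 8q + 2q^2; min AVC = $22 at q = 2. Since P = $212 ≥ min AVC, the firm produces.
With MC = 30 - 16q + 6q^2, P = MC on the upward-sloping part at q* = 7.
TR = 212·7 = 1484. TC = 1031 + 504 = 1535. Profit = 1484 − 1535 = -$51.
By producing, the firm covers all variable cost plus $980 of fixed cost; shutting down would lose the full $1031.

Profit = -$51 at q = 7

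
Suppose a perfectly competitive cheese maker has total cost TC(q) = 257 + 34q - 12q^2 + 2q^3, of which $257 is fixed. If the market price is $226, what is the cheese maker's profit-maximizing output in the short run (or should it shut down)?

Variable cost is VC = 34q - 12q^2 + 2q^3, so AVC = VC/q = 34 - 12q + 2q^2 and MC = dTC/dq = 34 - 24q + 6q^2.
AVC is minimized where dAVC/dq = -12 + 4q = 0, at q = 3; min AVC = 34 - 12·3 + 2·3^2 = $16.
Because $226 ≥ $16, revenue can cover variable cost; the firm operates.
P = MC gives -192 - 24q + 6q^2 = 0, with roots -4 and 8. Take the larger (rising MC): q* = 8.
Check: AVC at q = 8 is $66 ≤ P, so revenue covers variable cost.
Profit = P·q − TC = 226·8 − 785 = $1023.

Produce at q = 8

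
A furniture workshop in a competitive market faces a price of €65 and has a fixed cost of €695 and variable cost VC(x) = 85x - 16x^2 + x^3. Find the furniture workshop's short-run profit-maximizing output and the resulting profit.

Profit = -€295 at x = 10

AVC = 85 - 16x + x^2; min AVC = €21 at x = 8. Since P = €65 ≥ min AVC, the firm produces.
MC = 85 - 32x + 3x^2. Setting P = MC and taking the root on the rising branch gives x* = 10.
TR = 65·10 = 650. TC = 695 + 250 = 945. Profit = 650 − 945 = -€295.
That loss of €295 beats the €695 the firm would lose by shutting down; producing recovers €400 of fixed cost.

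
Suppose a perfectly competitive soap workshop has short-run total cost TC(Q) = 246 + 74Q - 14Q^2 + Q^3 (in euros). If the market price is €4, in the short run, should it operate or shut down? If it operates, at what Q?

Shut down

Strip out fixed cost: VC = 74Q - 14Q^2 + Q^3. Then AVC = 74 - 14Q + Q^2 and MC = 74 - 28Q + 3Q^2.
AVC is minimized where dAVC/dQ = -14 + 2Q = 0, at Q = 7; min AVC = 74 - 14·7 + 7^2 = €25.
Since P = €4 < min AVC = €25, price fails to cover variable cost at any output.
The firm minimizes its loss by shutting down and losing only its fixed cost of €246.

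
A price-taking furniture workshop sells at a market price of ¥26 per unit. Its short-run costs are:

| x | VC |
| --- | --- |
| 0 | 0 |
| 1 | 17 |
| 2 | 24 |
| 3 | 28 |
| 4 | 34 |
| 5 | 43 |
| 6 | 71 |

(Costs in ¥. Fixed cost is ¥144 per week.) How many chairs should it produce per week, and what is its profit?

Profit at each row (π = 26x − TC): x=0: -144; x=1: -135; x=2: -116; x=3: -94; x=4: -74; x=5: -57; x=6: -59.
Profit is maximized at x = 5. AVC there is 43/5 = ¥8.60 ≤ P, so producing beats shutting down (which would give -¥144).

x = 5; profit = -¥57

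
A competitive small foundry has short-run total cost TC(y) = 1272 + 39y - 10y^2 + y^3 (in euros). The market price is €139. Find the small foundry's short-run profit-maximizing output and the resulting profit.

AVC = 39 - 10y + y^2; min AVC = €14 at y = 5. Since P = €139 ≥ min AVC, the firm produces.
MC = 39 - 20y + 3y^2. Setting P = MC and taking the root on the rising branch gives y* = 10.
TR = 139·10 = 1390. TC = 1272 + 390 = 1662. Profit = 1390 − 1662 = -€272.
That loss of €272 beats the €1272 the firm would lose by shutting down; producing recovers €1000 of fixed cost.

Profit = -€272 at y = 10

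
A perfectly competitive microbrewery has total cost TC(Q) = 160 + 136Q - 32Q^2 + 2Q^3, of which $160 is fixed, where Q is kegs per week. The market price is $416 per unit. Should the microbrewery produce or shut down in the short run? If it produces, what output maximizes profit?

Produce at Q = 14

From TC, MC = TC'(Q) = 136 - 64Q + 6Q^2 and AVC = VC/Q = 136 - 32Q + 2Q^2.
AVC hits its minimum where MC = AVC, at Q = 8, giving min AVC = 136 - 32·8 + 2·8^2 = $8.
Since P = $416 ≥ min AVC = $8, price covers variable cost and the firm should produce.
Solving P = MC: -280 - 64Q + 6Q^2 = 0 ⇒ Q = -10/3 or 14. On the upward-sloping branch, Q* = 14.
Check: AVC at Q = 14 is $80 ≤ P, so revenue covers variable cost.
Profit = P·Q − TC = 416·14 − 1280 = $4544.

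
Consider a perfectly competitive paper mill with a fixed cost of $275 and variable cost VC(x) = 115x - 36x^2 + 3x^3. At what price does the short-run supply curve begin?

The firm shuts down when price falls below the minimum of average variable cost. AVC = VC/x = 115 - 36x + 3x^2.
dAVC/dx = -36 + 6x = 0 gives x = 6. min AVC = 115 - 36·6 + 3·6^2 = 7.
For P < $7 the firm produces nothing.

$7 per unit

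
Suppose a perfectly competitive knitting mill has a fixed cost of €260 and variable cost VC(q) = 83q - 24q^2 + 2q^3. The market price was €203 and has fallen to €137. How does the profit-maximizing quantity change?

AVC = 83 - 24q + 2q^2, minimized at q = 6 where min AVC = €11. MC = 83 - 48q + 6q^2.
With P = €203 above the shutdown price, P = MC gives q = 10.
At P = €137 ≥ min AVC, set P = MC: q = 9. The firm stays open but cuts output.

Output falls from 10 to 9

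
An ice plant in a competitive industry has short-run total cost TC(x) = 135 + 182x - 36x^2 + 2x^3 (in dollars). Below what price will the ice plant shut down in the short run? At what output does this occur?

The shutdown price is the minimum of AVC. VC = 182x - 36x^2 + 2x^3, so AVC = 182 - 36x + 2x^2.
dAVC/dx = -36 + 4x = 0 gives x = 9. min AVC = 182 - 36·9 + 2·9^2 = 20.
So the shutdown price is $20.

$20 per unit, at x = 9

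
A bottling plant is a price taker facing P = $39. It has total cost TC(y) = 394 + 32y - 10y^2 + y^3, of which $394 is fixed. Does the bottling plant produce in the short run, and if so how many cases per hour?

Produce at y = 7

Strip out fixed cost: VC = 32y - 10y^2 + y^3. Then AVC = 32 - 10y + y^2 and MC = 32 - 20y + 3y^2.
AVC is minimized where dAVC/dy = -10 + 2y = 0, at y = 5; min AVC = 32 - 10·5 + 5^2 = $7.
Because $39 ≥ $7, revenue can cover variable cost; the firm operates.
Solving P = MC: -7 - 20y + 3y^2 = 0 ⇒ y = -1/3 or 7. On the upward-sloping branch, y* = 7.
Check: AVC at y = 7 is $11 ≤ P, so revenue covers variable cost.
Profit = P·y − TC = 39·7 − 471 = -$198, a loss, but smaller than the $394 fixed cost the firm would lose by shutting down.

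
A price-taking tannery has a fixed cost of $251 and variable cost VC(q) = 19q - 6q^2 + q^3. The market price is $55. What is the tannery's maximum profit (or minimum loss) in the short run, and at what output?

AVC = 19 - 6q + q^2 has its minimum $10 at q = 3; price $55 clears that bar, so the firm operates.
With MC = 19 - 12q + 3q^2, P = MC on the upward-sloping part at q* = 6.
TR = 55·6 = 330. TC = 251 + 114 = 365. Profit = 330 − 365 = -$35.
By producing, the firm covers all variable cost plus $216 of fixed cost; shutting down would lose the full $251.

Profit = -$35 at q = 6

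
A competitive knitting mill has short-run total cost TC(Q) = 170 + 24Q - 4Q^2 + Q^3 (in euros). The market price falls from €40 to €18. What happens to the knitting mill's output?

Output falls from 4 to 0 (the firm shuts down)

MC = 24 - 8Q + 3Q^2; the shutdown threshold is min AVC = €20 (at Q = 2).
With P = €40 above the shutdown price, P = MC gives Q = 4.
At P = €18 < min AVC = €20, price no longer covers variable cost at any output, so the firm shuts down: Q = 0.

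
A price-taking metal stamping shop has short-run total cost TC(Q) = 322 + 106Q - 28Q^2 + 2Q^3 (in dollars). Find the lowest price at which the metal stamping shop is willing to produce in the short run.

The firm shuts down when price falls below the minimum of average variable cost. AVC = VC/Q = 106 - 28Q + 2Q^2.
dAVC/dQ = -28 + 4Q = 0 gives Q = 7. min AVC = 106 - 28·7 + 2·7^2 = 8.
So the shutdown price is $8.

$8 per unit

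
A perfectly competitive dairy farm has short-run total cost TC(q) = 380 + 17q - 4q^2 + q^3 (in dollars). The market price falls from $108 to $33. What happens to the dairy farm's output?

AVC = 17 - 4q + q^2, minimized at q = 2 where min AVC = $13. MC = 17 - 8q + 3q^2.
With P = $108 above the shutdown price, P = MC gives q = 7.
At P = $33 ≥ min AVC, set P = MC: q = 4. The firm stays open but cuts output.

Output falls from 7 to 4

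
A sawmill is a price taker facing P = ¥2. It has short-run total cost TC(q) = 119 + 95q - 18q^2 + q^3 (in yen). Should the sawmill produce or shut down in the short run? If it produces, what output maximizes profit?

From TC, MC = TC'(q) = 95 - 36q + 3q^2 and AVC = VC/q = 95 - 18q + q^2.
AVC hits its minimum where MC = AVC, at q = 9, giving min AVC = 95 - 18·9 + 9^2 = ¥14.
Since P = ¥2 < min AVC = ¥14, price fails to cover variable cost at any output.
Shutting down limits the loss to fixed cost, ¥119.

Shut down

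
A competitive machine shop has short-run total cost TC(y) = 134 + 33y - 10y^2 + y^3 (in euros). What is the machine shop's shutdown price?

€8 per unit

Short-run supply begins at min AVC. From VC = 33y - 10y^2 + y^3, AVC = 33 - 10y + y^2.
dAVC/dy = -10 + 2y = 0 gives y = 5. min AVC = 33 - 10·5 + 5^2 = 8.
For P < €8 the firm produces nothing.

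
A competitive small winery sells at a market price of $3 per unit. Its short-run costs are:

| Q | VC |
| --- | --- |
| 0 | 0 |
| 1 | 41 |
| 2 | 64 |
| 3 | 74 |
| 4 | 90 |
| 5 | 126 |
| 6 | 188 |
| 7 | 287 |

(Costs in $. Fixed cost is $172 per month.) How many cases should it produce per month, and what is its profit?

Tabulate TR − TC: Q=0: -172; Q=1: -210; Q=2: -230; Q=3: -237; Q=4: -250; Q=5: -283; Q=6: -342; Q=7: -438.
Profit is highest at Q = 0. Equivalently, the lowest AVC in the table is 90/4 ≈ $22.50 at Q = 4, and P = $3 falls below it — price never covers variable cost, so the firm shuts down and loses only its fixed cost.

Q = 0 (shut down); profit = -$172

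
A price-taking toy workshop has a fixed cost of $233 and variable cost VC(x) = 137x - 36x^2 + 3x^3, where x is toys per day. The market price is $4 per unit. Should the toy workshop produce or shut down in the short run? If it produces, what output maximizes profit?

Shut down

Strip out fixed cost: VC = 137x - 36x^2 + 3x^3. Then AVC = 137 - 36x + 3x^2 and MC = 137 - 72x + 9x^2.
AVC hits its minimum where MC = AVC, at x = 6, giving min AVC = 137 - 36·6 + 3·6^2 = $29.
Since P = $4 < min AVC = $29, price fails to cover variable cost at any output.
The firm minimizes its loss by shutting down and losing only its fixed cost of $233.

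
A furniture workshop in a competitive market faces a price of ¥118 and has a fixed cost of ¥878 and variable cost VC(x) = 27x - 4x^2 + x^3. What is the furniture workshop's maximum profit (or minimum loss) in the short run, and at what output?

Profit = -¥388 at x = 7

AVC = 27 - 4x + x^2 has its minimum ¥23 at x = 2; price ¥118 clears that bar, so the firm operates.
With MC = 27 - 8x + 3x^2, P = MC on the upward-sloping part at x* = 7.
TR = 118·7 = 826. TC = 878 + 336 = 1214. Profit = 826 − 1214 = -¥388.
That loss of ¥388 beats the ¥878 the firm would lose by shutting down; producing recovers ¥490 of fixed cost.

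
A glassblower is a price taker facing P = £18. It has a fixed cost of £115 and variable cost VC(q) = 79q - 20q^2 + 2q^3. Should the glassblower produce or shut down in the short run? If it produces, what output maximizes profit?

Strip out fixed cost: VC = 79q - 20q^2 + 2q^3. Then AVC = 79 - 20q + 2q^2 and MC = 79 - 40q + 6q^2.
AVC is minimized where dAVC/dq = -20 + 4q = 0, at q = 5; min AVC = 79 - 20·5 + 2·5^2 = £29.
With P < min AVC (£18 < £29), every unit sold adds to the loss.
The firm minimizes its loss by shutting down and losing only its fixed cost of £115.

Shut down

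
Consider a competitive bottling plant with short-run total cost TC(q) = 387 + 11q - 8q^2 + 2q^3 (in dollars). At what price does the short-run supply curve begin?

$3 per unit

The shutdown price is the minimum of AVC. VC = 11q - 8q^2 + 2q^3, so AVC = 11 - 8q + 2q^2.
At the minimum of AVC, MC = AVC. MC = 11 - 16q + 6q^2; setting MC = AVC gives 4q^2 - 8q = 0, so q = 2. min AVC = 3.
The firm shuts down for any P below $3.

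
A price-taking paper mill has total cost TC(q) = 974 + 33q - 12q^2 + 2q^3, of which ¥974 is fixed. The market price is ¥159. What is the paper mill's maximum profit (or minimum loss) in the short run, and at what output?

AVC = 33 - 12q + 2q^2 has its minimum ¥15 at q = 3; price ¥159 clears that bar, so the firm operates.
MC = 33 - 24q + 6q^2. Setting P = MC and taking the root on the rising branch gives q* = 7.
TR = 159·7 = 1113. TC = 974 + 329 = 1303. Profit = 1113 − 1303 = -¥190.
By producing, the firm covers all variable cost plus ¥784 of fixed cost; shutting down would lose the full ¥974.

Profit = -¥190 at q = 7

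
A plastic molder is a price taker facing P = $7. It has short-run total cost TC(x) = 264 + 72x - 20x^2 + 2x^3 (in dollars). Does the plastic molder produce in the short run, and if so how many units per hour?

Shut down

From TC, MC = TC'(x) = 72 - 40x + 6x^2 and AVC = VC/x = 72 - 20x + 2x^2.
AVC is minimized where dAVC/dx = -20 + 4x = 0, at x = 5; min AVC = 72 - 20·5 + 2·5^2 = $22.
With P < min AVC ($7 < $22), every unit sold adds to the loss.
The firm minimizes its loss by shutting down and losing only its fixed cost of $264.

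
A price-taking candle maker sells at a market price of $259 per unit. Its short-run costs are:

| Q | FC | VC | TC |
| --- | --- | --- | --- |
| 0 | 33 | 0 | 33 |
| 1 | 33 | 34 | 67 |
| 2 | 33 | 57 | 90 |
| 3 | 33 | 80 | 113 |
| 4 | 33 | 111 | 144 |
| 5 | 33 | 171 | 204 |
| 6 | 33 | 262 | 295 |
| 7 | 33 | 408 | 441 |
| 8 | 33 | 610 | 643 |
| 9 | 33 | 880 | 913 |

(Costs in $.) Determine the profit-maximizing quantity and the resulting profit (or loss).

Profit at each row (π = 259Q − TC): Q=0: -33; Q=1: 192; Q=2: 428; Q=3: 664; Q=4: 892; Q=5: 1091; Q=6: 1259; Q=7: 1372; Q=8: 1429; Q=9: 1418.
Profit is maximized at Q = 8. AVC there is 610/8 = $76.25 ≤ P, so producing beats shutting down (which would give -$33).

Q = 8; profit = $1429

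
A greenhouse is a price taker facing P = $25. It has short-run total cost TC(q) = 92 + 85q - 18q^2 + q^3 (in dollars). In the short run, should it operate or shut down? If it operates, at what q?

Variable cost is VC = 85q - 18q^2 + q^3, so AVC = VC/q = 85 - 18q + q^2 and MC = dTC/dq = 85 - 36q + 3q^2.
AVC hits its minimum where MC = AVC, at q = 9, giving min AVC = 85 - 18·9 + 9^2 = $4.
Because $25 ≥ $4, revenue can cover variable cost; the firm operates.
Solving P = MC: 60 - 36q + 3q^2 = 0 ⇒ q = 2 or 10. On the upward-sloping branch, q* = 10.
Check: AVC at q = 10 is $5 ≤ P, so revenue covers variable cost.
Profit = P·q − TC = 25·10 − 142 = $108.

Produce at q = 10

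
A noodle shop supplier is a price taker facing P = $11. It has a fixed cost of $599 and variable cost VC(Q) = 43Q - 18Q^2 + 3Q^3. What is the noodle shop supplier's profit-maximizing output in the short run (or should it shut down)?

From TC, MC = TC'(Q) = 43 - 36Q + 9Q^2 and AVC = VC/Q = 43 - 18Q + 3Q^2.
The AVC parabola has its vertex at Q = 18/6 = 3, where AVC = 43 - 18·3 + 3·3^2 = $16.
With P < min AVC ($11 < $16), every unit sold adds to the loss.
The firm minimizes its loss by shutting down and losing only its fixed cost of $599.

Shut down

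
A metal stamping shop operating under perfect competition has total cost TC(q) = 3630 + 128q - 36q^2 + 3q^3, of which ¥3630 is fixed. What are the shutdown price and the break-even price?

AVC = 128 - 36q + 3q^2; minimized at q = 6, giving min AVC = ¥20. That is the shutdown price.
ATC = 3630/q + 128 - 36q + 3q^2. Setting dATC/dq = −3630/q^2 − 36 + 6q = 0 gives q = 11 (since 6·11^3 − 36·11^2 = 3630).
min ATC = 3630/11 + 128 − 36·11 + 3·11^2 = ¥425. That is the break-even price.
For ¥20 ≤ P < ¥425 the firm produces at a loss; below ¥20 it shuts down.

Shutdown price = ¥20; break-even price = ¥425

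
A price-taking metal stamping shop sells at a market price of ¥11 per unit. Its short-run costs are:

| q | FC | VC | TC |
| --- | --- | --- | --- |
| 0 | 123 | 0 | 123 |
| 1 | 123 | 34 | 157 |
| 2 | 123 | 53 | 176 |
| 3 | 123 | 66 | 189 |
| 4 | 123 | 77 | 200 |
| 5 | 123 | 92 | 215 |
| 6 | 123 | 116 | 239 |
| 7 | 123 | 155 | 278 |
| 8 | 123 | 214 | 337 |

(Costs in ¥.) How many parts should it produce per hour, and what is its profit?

Tabulate TR − TC: q=0: -123; q=1: -146; q=2: -154; q=3: -156; q=4: -156; q=5: -160; q=6: -173; q=7: -201; q=8: -249.
Profit is highest at q = 0. Equivalently, the lowest AVC in the table is 92/5 ≈ ¥18.40 at q = 5, and P = ¥11 falls below it — price never covers variable cost, so the firm shuts down and loses only its fixed cost.

q = 0 (shut down); profit = -¥123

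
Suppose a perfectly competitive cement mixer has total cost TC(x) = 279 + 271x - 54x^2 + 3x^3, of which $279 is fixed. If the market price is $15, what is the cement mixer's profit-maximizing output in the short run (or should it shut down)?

Shut down

From TC, MC = TC'(x) = 271 - 108x + 9x^2 and AVC = VC/x = 271 - 54x + 3x^2.
AVC is minimized where dAVC/dx = -54 + 6x = 0, at x = 9; min AVC = 271 - 54·9 + 3·9^2 = $28.
Since P = $15 < min AVC = $28, price fails to cover variable cost at any output.
Best response: produce nothing and absorb the $279 fixed cost.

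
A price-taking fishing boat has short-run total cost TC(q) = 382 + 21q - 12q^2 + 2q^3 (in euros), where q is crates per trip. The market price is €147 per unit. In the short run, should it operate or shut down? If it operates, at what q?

Produce at q = 7

From TC, MC = TC'(q) = 21 - 24q + 6q^2 and AVC = VC/q = 21 - 12q + 2q^2.
The AVC parabola has its vertex at q = 12/4 = 3, where AVC = 21 - 12·3 + 2·3^2 = €3.
Because €147 ≥ €3, revenue can cover variable cost; the firm operates.
P = MC gives -126 - 24q + 6q^2 = 0, with roots -3 and 7. Take the larger (rising MC): q* = 7.
Check: AVC at q = 7 is €35 ≤ P, so revenue covers variable cost.
Profit = P·q − TC = 147·7 − 627 = €402.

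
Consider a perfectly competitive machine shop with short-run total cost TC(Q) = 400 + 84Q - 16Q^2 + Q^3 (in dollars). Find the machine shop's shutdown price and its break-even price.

Shutdown price = $20; break-even price = $64

AVC = 84 - 16Q + Q^2; minimized at Q = 8, giving min AVC = $20. That is the shutdown price.
ATC = 400/Q + 84 - 16Q + Q^2. Setting dATC/dQ = −400/Q^2 − 16 + 2Q = 0 gives Q = 10 (since 2·10^3 − 16·10^2 = 400).
min ATC = 400/10 + 84 − 16·10 + 10^2 = $64. That is the break-even price.
Between these two prices the firm operates at a loss; above $64 it earns a profit.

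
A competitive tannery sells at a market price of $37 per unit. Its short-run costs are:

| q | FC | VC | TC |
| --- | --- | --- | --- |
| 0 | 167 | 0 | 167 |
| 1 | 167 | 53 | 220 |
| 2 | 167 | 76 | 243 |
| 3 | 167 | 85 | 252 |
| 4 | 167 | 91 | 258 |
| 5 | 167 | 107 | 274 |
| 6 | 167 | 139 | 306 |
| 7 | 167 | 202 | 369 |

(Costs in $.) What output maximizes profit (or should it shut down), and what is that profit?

Profit at each row (π = 37q − TC): q=0: -167; q=1: -183; q=2: -169; q=3: -141; q=4: -110; q=5: -89; q=6: -84; q=7: -110.
Profit is maximized at q = 6. AVC there is 139/6 = $23.17 ≤ P, so producing beats shutting down (which would give -$167).

q = 6; profit = -$84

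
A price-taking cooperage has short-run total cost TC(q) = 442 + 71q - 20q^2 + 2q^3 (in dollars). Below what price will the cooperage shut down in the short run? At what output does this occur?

$21 per unit, at q = 5

The firm shuts down when price falls below the minimum of average variable cost. AVC = VC/q = 71 - 20q + 2q^2.
At the minimum of AVC, MC = AVC. MC = 71 - 40q + 6q^2; setting MC = AVC gives 4q^2 - 20q = 0, so q = 5. min AVC = 21.
For P < $21 the firm produces nothing.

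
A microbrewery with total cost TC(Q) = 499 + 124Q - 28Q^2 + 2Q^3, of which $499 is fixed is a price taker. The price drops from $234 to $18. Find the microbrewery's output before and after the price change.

Output falls from 11 to 0 (the firm shuts down)

AVC = 124 - 28Q + 2Q^2, minimized at Q = 7 where min AVC = $26. MC = 124 - 56Q + 6Q^2.
At P = $234 ≥ min AVC, set P = MC on the rising branch: Q = 11.
At P = $18 < min AVC = $26, price no longer covers variable cost at any output, so the firm shuts down: Q = 0.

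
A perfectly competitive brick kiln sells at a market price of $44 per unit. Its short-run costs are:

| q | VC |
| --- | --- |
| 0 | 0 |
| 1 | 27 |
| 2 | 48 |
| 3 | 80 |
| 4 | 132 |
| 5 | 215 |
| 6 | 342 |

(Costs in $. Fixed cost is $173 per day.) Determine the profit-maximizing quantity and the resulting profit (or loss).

Compute π = P·q − TC at each output: q=0: -173; q=1: -156; q=2: -133; q=3: -121; q=4: -129; q=5: -168; q=6: -251.
Profit is maximized at q = 3. AVC there is 80/3 = $26.67 ≤ P, so producing beats shutting down (which would give -$173).

q = 3; profit = -$121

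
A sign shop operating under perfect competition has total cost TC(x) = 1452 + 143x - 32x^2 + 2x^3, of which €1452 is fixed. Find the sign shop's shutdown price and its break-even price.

Shutdown price = €15; break-even price = €165

Shutdown price = min AVC. AVC = 143 - 32x + 2x^2, with vertex at x = 8 and minimum €15.
ATC = 1452/x + 143 - 32x + 2x^2. Setting dATC/dx = −1452/x^2 − 32 + 4x = 0 gives x = 11 (since 4·11^3 − 32·11^2 = 1452).
min ATC = 1452/11 + 143 − 32·11 + 2·11^2 = €165. That is the break-even price.
Between these two prices the firm operates at a loss; above €165 it earns a profit.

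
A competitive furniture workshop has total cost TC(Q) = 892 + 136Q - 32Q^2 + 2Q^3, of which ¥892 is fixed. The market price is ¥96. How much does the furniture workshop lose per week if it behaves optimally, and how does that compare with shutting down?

AVC = 136 - 32Q + 2Q^2; min AVC = ¥8 at Q = 8. Since P = ¥96 ≥ min AVC, the firm produces.
With MC = 136 - 64Q + 6Q^2, P = MC on the upward-sloping part at Q* = 10.
TR = 96·10 = 960. TC = 892 + 160 = 1052. Profit = 960 − 1052 = -¥92.
That loss of ¥92 beats the ¥892 the firm would lose by shutting down; producing recovers ¥800 of fixed cost.

Profit = -¥92 at Q = 10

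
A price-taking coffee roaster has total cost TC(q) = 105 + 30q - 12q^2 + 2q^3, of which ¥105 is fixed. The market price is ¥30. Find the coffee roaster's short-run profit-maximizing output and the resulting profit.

Profit = -¥41 at q = 4

AVC = 30 - 12q + 2q^2; min AVC = ¥12 at q = 3. Since P = ¥30 ≥ min AVC, the firm produces.
With MC = 30 - 24q + 6q^2, P = MC on the upward-sloping part at q* = 4.
TR = 30·4 = 120. TC = 105 + 56 = 161. Profit = 120 − 161 = -¥41.
Shutting down would mean losing the fixed cost of ¥105, so operating at a loss of ¥41 is better by ¥64.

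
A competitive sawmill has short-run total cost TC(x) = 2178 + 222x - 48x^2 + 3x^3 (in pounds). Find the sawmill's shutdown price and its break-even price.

Shutdown price = £30; break-even price = £255

AVC = 222 - 48x + 3x^2; minimized at x = 8, giving min AVC = £30. That is the shutdown price.
ATC = 2178/x + 222 - 48x + 3x^2. Setting dATC/dx = −2178/x^2 − 48 + 6x = 0 gives x = 11 (since 6·11^3 − 48·11^2 = 2178).
min ATC = 2178/11 + 222 − 48·11 + 3·11^2 = £255. That is the break-even price.
Between these two prices the firm operates at a loss; above £255 it earns a profit.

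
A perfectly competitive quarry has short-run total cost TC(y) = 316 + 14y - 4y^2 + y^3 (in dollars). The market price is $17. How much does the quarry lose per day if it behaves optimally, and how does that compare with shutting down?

AVC = 14 - 4y + y^2 has its minimum $10 at y = 2; price $17 clears that bar, so the firm operates.
MC = 14 - 8y + 3y^2. Setting P = MC and taking the root on the rising branch gives y* = 3.
TR = 17·3 = 51. TC = 316 + 33 = 349. Profit = 51 − 349 = -$298.
Shutting down would mean losing the fixed cost of $316, so operating at a loss of $298 is better by $18.

Profit = -$298 at y = 3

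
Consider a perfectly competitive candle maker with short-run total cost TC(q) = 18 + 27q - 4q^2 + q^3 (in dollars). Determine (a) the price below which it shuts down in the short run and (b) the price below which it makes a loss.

Shutdown price = min AVC. AVC = 27 - 4q + q^2, with vertex at q = 2 and minimum $23.
ATC = 18/q + 27 - 4q + q^2. Setting dATC/dq = −18/q^2 − 4 + 2q = 0 gives q = 3 (since 2·3^3 − 4·3^2 = 18).
min ATC = 18/3 + 27 − 4·3 + 3^2 = $30. That is the break-even price.
Between these two prices the firm operates at a loss; above $30 it earns a profit.

Shutdown price = $23; break-even price = $30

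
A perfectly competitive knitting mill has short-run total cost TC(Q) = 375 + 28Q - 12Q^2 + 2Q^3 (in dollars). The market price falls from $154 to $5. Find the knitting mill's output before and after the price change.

MC = 28 - 24Q + 6Q^2; the shutdown threshold is min AVC = $10 (at Q = 3).
With P = $154 above the shutdown price, P = MC gives Q = 7.
At P = $5 < min AVC = $10, price no longer covers variable cost at any output, so the firm shuts down: Q = 0.

Output falls from 7 to 0 (the firm shuts down)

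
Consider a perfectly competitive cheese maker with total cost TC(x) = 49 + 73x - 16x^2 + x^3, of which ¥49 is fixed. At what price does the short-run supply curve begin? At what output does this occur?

¥9 per unit, at x = 8

Short-run supply begins at min AVC. From VC = 73x - 16x^2 + x^3, AVC = 73 - 16x + x^2.
At the minimum of AVC, MC = AVC. MC = 73 - 32x + 3x^2; setting MC = AVC gives 2x^2 - 16x = 0, so x = 8. min AVC = 9.
For P < ¥9 the firm produces nothing.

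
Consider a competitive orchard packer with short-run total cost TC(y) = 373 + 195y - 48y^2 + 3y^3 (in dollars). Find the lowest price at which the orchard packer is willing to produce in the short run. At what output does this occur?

The shutdown price is the minimum of AVC. VC = 195y - 48y^2 + 3y^3, so AVC = 195 - 48y + 3y^2.
At the minimum of AVC, MC = AVC. MC = 195 - 96y + 9y^2; setting MC = AVC gives 6y^2 - 48y = 0, so y = 8. min AVC = 3.
For P < $3 the firm produces nothing.

$3 per unit, at y = 8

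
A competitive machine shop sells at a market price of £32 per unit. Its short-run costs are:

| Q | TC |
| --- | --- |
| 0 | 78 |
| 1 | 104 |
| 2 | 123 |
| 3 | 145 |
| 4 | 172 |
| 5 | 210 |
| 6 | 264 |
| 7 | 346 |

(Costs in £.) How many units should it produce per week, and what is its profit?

Q = 4; profit = -£44

Tabulate TR − TC: Q=0: -78; Q=1: -72; Q=2: -59; Q=3: -49; Q=4: -44; Q=5: -50; Q=6: -72; Q=7: -122.
Profit is maximized at Q = 4. AVC there is 94/4 = £23.50 ≤ P, so producing beats shutting down (which would give -£78).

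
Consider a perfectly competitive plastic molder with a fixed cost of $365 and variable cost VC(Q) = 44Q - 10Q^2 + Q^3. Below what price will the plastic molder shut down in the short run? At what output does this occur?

$19 per unit, at Q = 5

The firm shuts down when price falls below the minimum of average variable cost. AVC = VC/Q = 44 - 10Q + Q^2.
At the minimum of AVC, MC = AVC. MC = 44 - 20Q + 3Q^2; setting MC = AVC gives 2Q^2 - 10Q = 0, so Q = 5. min AVC = 19.
So the shutdown price is $19.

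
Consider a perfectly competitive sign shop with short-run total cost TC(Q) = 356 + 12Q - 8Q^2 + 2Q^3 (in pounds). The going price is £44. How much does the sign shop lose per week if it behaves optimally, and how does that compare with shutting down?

AVC = 12 - 8Q + 2Q^2 has its minimum £4 at Q = 2; price £44 clears that bar, so the firm operates.
MC = 12 - 16Q + 6Q^2. Setting P = MC and taking the root on the rising branch gives Q* = 4.
TR = 44·4 = 176. TC = 356 + 48 = 404. Profit = 176 − 404 = -£228.
By producing, the firm covers all variable cost plus £128 of fixed cost; shutting down would lose the full £356.

Profit = -£228 at Q = 4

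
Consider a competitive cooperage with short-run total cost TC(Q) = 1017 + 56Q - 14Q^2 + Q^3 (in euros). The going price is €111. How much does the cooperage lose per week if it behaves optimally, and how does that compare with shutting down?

AVC = 56 - 14Q + Q^2 has its minimum €7 at Q = 7; price €111 clears that bar, so the firm operates.
With MC = 56 - 28Q + 3Q^2, P = MC on the upward-sloping part at Q* = 11.
TR = 111·11 = 1221. TC = 1017 + 253 = 1270. Profit = 1221 − 1270 = -€49.
Shutting down would mean losing the fixed cost of €1017, so operating at a loss of €49 is better by €968.

Profit = -€49 at Q = 11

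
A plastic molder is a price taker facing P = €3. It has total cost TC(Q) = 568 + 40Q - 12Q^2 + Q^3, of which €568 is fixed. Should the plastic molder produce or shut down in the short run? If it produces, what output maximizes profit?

Shut down

Strip out fixed cost: VC = 40Q - 12Q^2 + Q^3. Then AVC = 40 - 12Q + Q^2 and MC = 40 - 24Q + 3Q^2.
AVC hits its minimum where MC = AVC, at Q = 6, giving min AVC = 40 - 12·6 + 6^2 = €4.
With P < min AVC (€3 < €4), every unit sold adds to the loss.
Best response: produce nothing and absorb the €568 fixed cost.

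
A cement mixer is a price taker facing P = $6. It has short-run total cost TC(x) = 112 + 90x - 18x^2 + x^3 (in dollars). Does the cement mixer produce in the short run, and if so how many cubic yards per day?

From TC, MC = TC'(x) = 90 - 36x + 3x^2 and AVC = VC/x = 90 - 18x + x^2.
The AVC parabola has its vertex at x = 18/2 = 9, where AVC = 90 - 18·9 + 9^2 = $9.
P = $6 lies below min AVC = $9; no output level covers variable cost.
Best response: produce nothing and absorb the $112 fixed cost.

Shut down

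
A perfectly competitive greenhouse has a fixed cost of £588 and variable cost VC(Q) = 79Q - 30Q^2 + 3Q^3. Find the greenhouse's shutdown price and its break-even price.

AVC = 79 - 30Q + 3Q^2; minimized at Q = 5, giving min AVC = £4. That is the shutdown price.
ATC = 588/Q + 79 - 30Q + 3Q^2. Setting dATC/dQ = −588/Q^2 − 30 + 6Q = 0 gives Q = 7 (since 6·7^3 − 30·7^2 = 588).
min ATC = 588/7 + 79 − 30·7 + 3·7^2 = £100. That is the break-even price.
Between these two prices the firm operates at a loss; above £100 it earns a profit.

Shutdown price = £4; break-even price = £100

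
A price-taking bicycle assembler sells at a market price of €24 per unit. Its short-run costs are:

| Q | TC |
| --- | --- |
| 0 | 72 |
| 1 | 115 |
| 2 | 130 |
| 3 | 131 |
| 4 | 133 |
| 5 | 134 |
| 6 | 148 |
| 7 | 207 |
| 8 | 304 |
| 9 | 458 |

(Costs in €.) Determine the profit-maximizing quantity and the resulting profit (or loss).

Q = 6; profit = -€4

Compute π = P·Q − TC at each output: Q=0: -72; Q=1: -91; Q=2: -82; Q=3: -59; Q=4: -37; Q=5: -14; Q=6: -4; Q=7: -39; Q=8: -112; Q=9: -242.
Profit is maximized at Q = 6. AVC there is 76/6 = €12.67 ≤ P, so producing beats shutting down (which would give -€72).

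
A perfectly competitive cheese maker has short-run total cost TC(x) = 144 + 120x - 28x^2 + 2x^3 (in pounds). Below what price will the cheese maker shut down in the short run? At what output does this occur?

£22 per unit, at x = 7

The shutdown price is the minimum of AVC. VC = 120x - 28x^2 + 2x^3, so AVC = 120 - 28x + 2x^2.
At the minimum of AVC, MC = AVC. MC = 120 - 56x + 6x^2; setting MC = AVC gives 4x^2 - 28x = 0, so x = 7. min AVC = 22.
So the shutdown price is £22.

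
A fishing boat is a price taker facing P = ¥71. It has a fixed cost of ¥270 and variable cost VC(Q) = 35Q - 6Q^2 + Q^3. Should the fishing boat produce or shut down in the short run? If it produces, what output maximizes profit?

Produce at Q = 6

From TC, MC = TC'(Q) = 35 - 12Q + 3Q^2 and AVC = VC/Q = 35 - 6Q + Q^2.
AVC is minimized where dAVC/dQ = -6 + 2Q = 0, at Q = 3; min AVC = 35 - 6·3 + 3^2 = ¥26.
P = ¥71 exceeds min AVC = ¥26, so the firm stays open.
Solving P = MC: -36 - 12Q + 3Q^2 = 0 ⇒ Q = -2 or 6. On the upward-sloping branch, Q* = 6.
Check: AVC at Q = 6 is ¥35 ≤ P, so revenue covers variable cost.
Profit = P·Q − TC = 71·6 − 480 = -¥54, a loss, but smaller than the ¥270 fixed cost the firm would lose by shutting down.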